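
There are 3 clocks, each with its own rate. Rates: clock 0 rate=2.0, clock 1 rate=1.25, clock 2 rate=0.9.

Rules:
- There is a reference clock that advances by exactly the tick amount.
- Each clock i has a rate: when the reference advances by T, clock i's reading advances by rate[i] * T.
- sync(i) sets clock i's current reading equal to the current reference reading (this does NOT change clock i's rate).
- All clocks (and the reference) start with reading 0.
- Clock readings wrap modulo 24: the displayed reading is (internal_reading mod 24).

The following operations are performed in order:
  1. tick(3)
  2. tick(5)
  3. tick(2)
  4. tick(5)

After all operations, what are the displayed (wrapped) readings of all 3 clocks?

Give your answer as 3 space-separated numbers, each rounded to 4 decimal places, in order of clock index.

After op 1 tick(3): ref=3.0000 raw=[6.0000 3.7500 2.7000]
After op 2 tick(5): ref=8.0000 raw=[16.0000 10.0000 7.2000]
After op 3 tick(2): ref=10.0000 raw=[20.0000 12.5000 9.0000]
After op 4 tick(5): ref=15.0000 raw=[30.0000 18.7500 13.5000]
Wrap final raw readings (mod 24): 30.0000 mod 24 = 6.0000; 18.7500 mod 24 = 18.7500; 13.5000 mod 24 = 13.5000

Answer: 6.0000 18.7500 13.5000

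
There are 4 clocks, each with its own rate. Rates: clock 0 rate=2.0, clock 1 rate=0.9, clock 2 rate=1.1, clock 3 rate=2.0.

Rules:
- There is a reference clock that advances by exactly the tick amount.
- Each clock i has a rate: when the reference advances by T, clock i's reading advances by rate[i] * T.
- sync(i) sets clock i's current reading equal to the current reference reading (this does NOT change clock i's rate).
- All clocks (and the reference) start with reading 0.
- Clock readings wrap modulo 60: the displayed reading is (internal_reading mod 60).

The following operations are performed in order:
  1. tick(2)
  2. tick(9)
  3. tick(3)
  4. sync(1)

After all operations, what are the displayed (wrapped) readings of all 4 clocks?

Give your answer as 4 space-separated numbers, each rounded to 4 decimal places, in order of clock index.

After op 1 tick(2): ref=2.0000 raw=[4.0000 1.8000 2.2000 4.0000]
After op 2 tick(9): ref=11.0000 raw=[22.0000 9.9000 12.1000 22.0000]
After op 3 tick(3): ref=14.0000 raw=[28.0000 12.6000 15.4000 28.0000]
After op 4 sync(1): ref=14.0000 raw=[28.0000 14.0000 15.4000 28.0000]
Wrap final raw readings (mod 60): 28.0000 mod 60 = 28.0000; 14.0000 mod 60 = 14.0000; 15.4000 mod 60 = 15.4000; 28.0000 mod 60 = 28.0000

Answer: 28.0000 14.0000 15.4000 28.0000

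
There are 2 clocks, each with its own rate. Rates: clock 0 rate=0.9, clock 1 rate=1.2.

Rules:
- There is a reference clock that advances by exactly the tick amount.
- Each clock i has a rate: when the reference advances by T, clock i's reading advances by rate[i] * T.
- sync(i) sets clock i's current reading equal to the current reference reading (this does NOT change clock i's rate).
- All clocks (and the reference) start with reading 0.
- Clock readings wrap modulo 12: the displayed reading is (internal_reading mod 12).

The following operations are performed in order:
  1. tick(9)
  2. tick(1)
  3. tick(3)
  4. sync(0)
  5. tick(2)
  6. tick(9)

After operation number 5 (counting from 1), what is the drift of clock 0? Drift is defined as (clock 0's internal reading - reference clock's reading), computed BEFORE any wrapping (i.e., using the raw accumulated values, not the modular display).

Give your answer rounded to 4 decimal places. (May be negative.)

Answer: -0.2000

Derivation:
After op 1 tick(9): ref=9.0000 raw=[8.1000 10.8000]
After op 2 tick(1): ref=10.0000 raw=[9.0000 12.0000]
After op 3 tick(3): ref=13.0000 raw=[11.7000 15.6000]
After op 4 sync(0): ref=13.0000 raw=[13.0000 15.6000]
After op 5 tick(2): ref=15.0000 raw=[14.8000 18.0000]
Drift of clock 0 after op 5: 14.8000 - 15.0000 = -0.2000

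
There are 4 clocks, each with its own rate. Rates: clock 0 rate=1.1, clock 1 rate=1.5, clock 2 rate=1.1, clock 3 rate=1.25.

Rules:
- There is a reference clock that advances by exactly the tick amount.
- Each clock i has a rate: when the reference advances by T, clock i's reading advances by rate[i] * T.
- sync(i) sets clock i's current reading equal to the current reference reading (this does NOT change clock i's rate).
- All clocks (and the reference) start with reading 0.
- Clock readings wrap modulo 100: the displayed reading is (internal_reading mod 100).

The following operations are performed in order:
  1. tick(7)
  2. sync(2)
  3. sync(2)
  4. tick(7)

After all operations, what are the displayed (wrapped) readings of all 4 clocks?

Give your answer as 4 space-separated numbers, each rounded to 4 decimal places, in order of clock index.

Answer: 15.4000 21.0000 14.7000 17.5000

Derivation:
After op 1 tick(7): ref=7.0000 raw=[7.7000 10.5000 7.7000 8.7500]
After op 2 sync(2): ref=7.0000 raw=[7.7000 10.5000 7.0000 8.7500]
After op 3 sync(2): ref=7.0000 raw=[7.7000 10.5000 7.0000 8.7500]
After op 4 tick(7): ref=14.0000 raw=[15.4000 21.0000 14.7000 17.5000]
Wrap final raw readings (mod 100): 15.4000 mod 100 = 15.4000; 21.0000 mod 100 = 21.0000; 14.7000 mod 100 = 14.7000; 17.5000 mod 100 = 17.5000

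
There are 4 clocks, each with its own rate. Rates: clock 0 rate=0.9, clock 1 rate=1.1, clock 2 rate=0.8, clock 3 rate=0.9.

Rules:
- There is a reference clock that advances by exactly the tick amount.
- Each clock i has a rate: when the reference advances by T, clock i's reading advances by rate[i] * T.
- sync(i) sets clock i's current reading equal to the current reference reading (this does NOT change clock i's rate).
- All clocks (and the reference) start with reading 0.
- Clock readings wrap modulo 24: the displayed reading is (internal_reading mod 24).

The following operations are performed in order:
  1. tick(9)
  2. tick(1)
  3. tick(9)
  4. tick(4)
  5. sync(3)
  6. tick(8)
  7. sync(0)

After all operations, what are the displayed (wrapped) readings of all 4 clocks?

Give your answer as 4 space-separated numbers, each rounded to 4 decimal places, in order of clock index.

Answer: 7.0000 10.1000 0.8000 6.2000

Derivation:
After op 1 tick(9): ref=9.0000 raw=[8.1000 9.9000 7.2000 8.1000]
After op 2 tick(1): ref=10.0000 raw=[9.0000 11.0000 8.0000 9.0000]
After op 3 tick(9): ref=19.0000 raw=[17.1000 20.9000 15.2000 17.1000]
After op 4 tick(4): ref=23.0000 raw=[20.7000 25.3000 18.4000 20.7000]
After op 5 sync(3): ref=23.0000 raw=[20.7000 25.3000 18.4000 23.0000]
After op 6 tick(8): ref=31.0000 raw=[27.9000 34.1000 24.8000 30.2000]
After op 7 sync(0): ref=31.0000 raw=[31.0000 34.1000 24.8000 30.2000]
Wrap final raw readings (mod 24): 31.0000 mod 24 = 7.0000; 34.1000 mod 24 = 10.1000; 24.8000 mod 24 = 0.8000; 30.2000 mod 24 = 6.2000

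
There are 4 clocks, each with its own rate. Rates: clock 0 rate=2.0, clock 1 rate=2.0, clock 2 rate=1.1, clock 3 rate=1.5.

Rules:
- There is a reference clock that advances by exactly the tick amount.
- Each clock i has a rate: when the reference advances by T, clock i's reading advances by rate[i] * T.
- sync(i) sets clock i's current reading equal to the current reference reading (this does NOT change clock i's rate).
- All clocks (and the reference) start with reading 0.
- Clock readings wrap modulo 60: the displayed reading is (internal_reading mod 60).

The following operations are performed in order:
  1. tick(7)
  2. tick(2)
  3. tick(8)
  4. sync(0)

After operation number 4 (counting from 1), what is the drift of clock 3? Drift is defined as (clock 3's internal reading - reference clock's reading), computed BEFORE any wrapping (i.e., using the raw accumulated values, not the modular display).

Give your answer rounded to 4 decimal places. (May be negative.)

After op 1 tick(7): ref=7.0000 raw=[14.0000 14.0000 7.7000 10.5000]
After op 2 tick(2): ref=9.0000 raw=[18.0000 18.0000 9.9000 13.5000]
After op 3 tick(8): ref=17.0000 raw=[34.0000 34.0000 18.7000 25.5000]
After op 4 sync(0): ref=17.0000 raw=[17.0000 34.0000 18.7000 25.5000]
Drift of clock 3 after op 4: 25.5000 - 17.0000 = 8.5000

Answer: 8.5000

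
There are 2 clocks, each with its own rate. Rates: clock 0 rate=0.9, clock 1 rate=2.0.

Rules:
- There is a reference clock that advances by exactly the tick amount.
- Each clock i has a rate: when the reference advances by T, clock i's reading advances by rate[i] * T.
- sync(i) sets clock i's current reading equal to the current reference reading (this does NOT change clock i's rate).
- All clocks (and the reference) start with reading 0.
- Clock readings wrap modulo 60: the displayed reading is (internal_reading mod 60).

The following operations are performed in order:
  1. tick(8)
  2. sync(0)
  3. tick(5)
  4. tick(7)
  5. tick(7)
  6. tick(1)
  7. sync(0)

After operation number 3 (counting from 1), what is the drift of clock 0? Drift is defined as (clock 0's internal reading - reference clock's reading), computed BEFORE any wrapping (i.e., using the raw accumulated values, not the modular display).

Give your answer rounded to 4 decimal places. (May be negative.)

After op 1 tick(8): ref=8.0000 raw=[7.2000 16.0000]
After op 2 sync(0): ref=8.0000 raw=[8.0000 16.0000]
After op 3 tick(5): ref=13.0000 raw=[12.5000 26.0000]
Drift of clock 0 after op 3: 12.5000 - 13.0000 = -0.5000

Answer: -0.5000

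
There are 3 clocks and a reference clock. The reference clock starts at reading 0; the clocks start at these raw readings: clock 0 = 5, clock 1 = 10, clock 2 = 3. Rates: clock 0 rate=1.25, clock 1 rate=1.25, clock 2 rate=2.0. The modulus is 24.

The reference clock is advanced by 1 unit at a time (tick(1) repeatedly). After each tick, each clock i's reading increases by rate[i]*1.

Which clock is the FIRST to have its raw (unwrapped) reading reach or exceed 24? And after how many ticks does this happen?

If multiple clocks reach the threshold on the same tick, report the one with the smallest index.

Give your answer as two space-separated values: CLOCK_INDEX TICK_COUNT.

clock 0: start=5, rate=1.25, needs 24-5 = 19; ticks = ceil(19/1.25) = ceil(15.2000) = 16; reading at tick 16 = 5 + 1.25*16 = 25.0000
clock 1: start=10, rate=1.25, needs 24-10 = 14; ticks = ceil(14/1.25) = ceil(11.2000) = 12; reading at tick 12 = 10 + 1.25*12 = 25.0000
clock 2: start=3, rate=2.0, needs 24-3 = 21; ticks = ceil(21/2.0) = ceil(10.5000) = 11; reading at tick 11 = 3 + 2.0*11 = 25.0000
Minimum tick count = 11; winners = [2]; smallest index = 2

Answer: 2 11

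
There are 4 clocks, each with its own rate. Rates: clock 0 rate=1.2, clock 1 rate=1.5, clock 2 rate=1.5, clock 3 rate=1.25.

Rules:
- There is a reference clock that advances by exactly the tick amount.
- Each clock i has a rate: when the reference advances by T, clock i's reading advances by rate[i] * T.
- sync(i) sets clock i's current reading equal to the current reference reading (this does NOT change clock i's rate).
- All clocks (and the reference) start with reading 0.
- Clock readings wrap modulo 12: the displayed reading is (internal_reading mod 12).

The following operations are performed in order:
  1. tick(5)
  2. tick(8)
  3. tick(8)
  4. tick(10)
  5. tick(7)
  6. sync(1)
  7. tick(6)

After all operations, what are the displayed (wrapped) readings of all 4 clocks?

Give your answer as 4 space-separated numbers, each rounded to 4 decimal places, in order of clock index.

Answer: 4.8000 11.0000 6.0000 7.0000

Derivation:
After op 1 tick(5): ref=5.0000 raw=[6.0000 7.5000 7.5000 6.2500]
After op 2 tick(8): ref=13.0000 raw=[15.6000 19.5000 19.5000 16.2500]
After op 3 tick(8): ref=21.0000 raw=[25.2000 31.5000 31.5000 26.2500]
After op 4 tick(10): ref=31.0000 raw=[37.2000 46.5000 46.5000 38.7500]
After op 5 tick(7): ref=38.0000 raw=[45.6000 57.0000 57.0000 47.5000]
After op 6 sync(1): ref=38.0000 raw=[45.6000 38.0000 57.0000 47.5000]
After op 7 tick(6): ref=44.0000 raw=[52.8000 47.0000 66.0000 55.0000]
Wrap final raw readings (mod 12): 52.8000 mod 12 = 4.8000; 47.0000 mod 12 = 11.0000; 66.0000 mod 12 = 6.0000; 55.0000 mod 12 = 7.0000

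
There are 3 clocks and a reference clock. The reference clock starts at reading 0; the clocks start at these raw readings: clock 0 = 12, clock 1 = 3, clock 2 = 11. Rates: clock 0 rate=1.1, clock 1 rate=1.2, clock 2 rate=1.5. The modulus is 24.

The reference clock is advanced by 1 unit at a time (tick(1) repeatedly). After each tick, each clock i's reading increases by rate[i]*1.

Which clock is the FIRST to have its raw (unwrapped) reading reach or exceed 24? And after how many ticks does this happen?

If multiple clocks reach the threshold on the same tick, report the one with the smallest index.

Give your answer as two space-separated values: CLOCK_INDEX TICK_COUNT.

Answer: 2 9

Derivation:
clock 0: start=12, rate=1.1, needs 24-12 = 12; ticks = ceil(12/1.1) = ceil(10.9091) = 11; reading at tick 11 = 12 + 1.1*11 = 24.1000
clock 1: start=3, rate=1.2, needs 24-3 = 21; ticks = ceil(21/1.2) = ceil(17.5000) = 18; reading at tick 18 = 3 + 1.2*18 = 24.6000
clock 2: start=11, rate=1.5, needs 24-11 = 13; ticks = ceil(13/1.5) = ceil(8.6667) = 9; reading at tick 9 = 11 + 1.5*9 = 24.5000
Minimum tick count = 9; winners = [2]; smallest index = 2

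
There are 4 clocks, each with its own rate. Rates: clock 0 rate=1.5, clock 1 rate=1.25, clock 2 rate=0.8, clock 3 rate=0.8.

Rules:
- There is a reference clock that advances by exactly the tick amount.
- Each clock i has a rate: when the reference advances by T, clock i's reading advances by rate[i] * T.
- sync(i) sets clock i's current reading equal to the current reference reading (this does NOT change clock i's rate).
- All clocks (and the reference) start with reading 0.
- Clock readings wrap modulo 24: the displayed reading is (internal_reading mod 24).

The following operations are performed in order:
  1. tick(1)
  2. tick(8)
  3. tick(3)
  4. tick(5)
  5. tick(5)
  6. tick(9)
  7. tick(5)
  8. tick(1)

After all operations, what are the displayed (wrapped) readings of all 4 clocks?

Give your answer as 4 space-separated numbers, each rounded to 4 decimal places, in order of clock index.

Answer: 7.5000 22.2500 5.6000 5.6000

Derivation:
After op 1 tick(1): ref=1.0000 raw=[1.5000 1.2500 0.8000 0.8000]
After op 2 tick(8): ref=9.0000 raw=[13.5000 11.2500 7.2000 7.2000]
After op 3 tick(3): ref=12.0000 raw=[18.0000 15.0000 9.6000 9.6000]
After op 4 tick(5): ref=17.0000 raw=[25.5000 21.2500 13.6000 13.6000]
After op 5 tick(5): ref=22.0000 raw=[33.0000 27.5000 17.6000 17.6000]
After op 6 tick(9): ref=31.0000 raw=[46.5000 38.7500 24.8000 24.8000]
After op 7 tick(5): ref=36.0000 raw=[54.0000 45.0000 28.8000 28.8000]
After op 8 tick(1): ref=37.0000 raw=[55.5000 46.2500 29.6000 29.6000]
Wrap final raw readings (mod 24): 55.5000 mod 24 = 7.5000; 46.2500 mod 24 = 22.2500; 29.6000 mod 24 = 5.6000; 29.6000 mod 24 = 5.6000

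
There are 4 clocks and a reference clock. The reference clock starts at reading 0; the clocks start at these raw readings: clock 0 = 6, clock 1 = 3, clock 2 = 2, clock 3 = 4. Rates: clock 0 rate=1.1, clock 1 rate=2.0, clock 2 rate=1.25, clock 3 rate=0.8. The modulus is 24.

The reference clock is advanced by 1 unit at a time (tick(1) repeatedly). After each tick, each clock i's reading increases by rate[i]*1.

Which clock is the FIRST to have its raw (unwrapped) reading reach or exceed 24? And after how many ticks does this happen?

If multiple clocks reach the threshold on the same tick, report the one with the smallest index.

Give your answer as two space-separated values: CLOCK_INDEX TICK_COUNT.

clock 0: start=6, rate=1.1, needs 24-6 = 18; ticks = ceil(18/1.1) = ceil(16.3636) = 17; reading at tick 17 = 6 + 1.1*17 = 24.7000
clock 1: start=3, rate=2.0, needs 24-3 = 21; ticks = ceil(21/2.0) = ceil(10.5000) = 11; reading at tick 11 = 3 + 2.0*11 = 25.0000
clock 2: start=2, rate=1.25, needs 24-2 = 22; ticks = ceil(22/1.25) = ceil(17.6000) = 18; reading at tick 18 = 2 + 1.25*18 = 24.5000
clock 3: start=4, rate=0.8, needs 24-4 = 20; ticks = ceil(20/0.8) = ceil(25.0000) = 25; reading at tick 25 = 4 + 0.8*25 = 24.0000
Minimum tick count = 11; winners = [1]; smallest index = 1

Answer: 1 11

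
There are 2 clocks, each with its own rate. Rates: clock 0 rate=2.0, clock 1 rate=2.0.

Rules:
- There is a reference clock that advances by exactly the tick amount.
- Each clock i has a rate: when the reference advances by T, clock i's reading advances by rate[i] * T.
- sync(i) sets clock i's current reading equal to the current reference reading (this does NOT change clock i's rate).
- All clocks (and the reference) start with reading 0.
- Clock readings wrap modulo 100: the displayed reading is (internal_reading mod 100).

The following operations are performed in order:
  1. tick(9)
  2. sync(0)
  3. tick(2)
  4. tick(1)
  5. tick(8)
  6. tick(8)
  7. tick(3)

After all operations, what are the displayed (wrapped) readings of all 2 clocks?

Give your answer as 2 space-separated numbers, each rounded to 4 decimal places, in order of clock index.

Answer: 53.0000 62.0000

Derivation:
After op 1 tick(9): ref=9.0000 raw=[18.0000 18.0000]
After op 2 sync(0): ref=9.0000 raw=[9.0000 18.0000]
After op 3 tick(2): ref=11.0000 raw=[13.0000 22.0000]
After op 4 tick(1): ref=12.0000 raw=[15.0000 24.0000]
After op 5 tick(8): ref=20.0000 raw=[31.0000 40.0000]
After op 6 tick(8): ref=28.0000 raw=[47.0000 56.0000]
After op 7 tick(3): ref=31.0000 raw=[53.0000 62.0000]
Wrap final raw readings (mod 100): 53.0000 mod 100 = 53.0000; 62.0000 mod 100 = 62.0000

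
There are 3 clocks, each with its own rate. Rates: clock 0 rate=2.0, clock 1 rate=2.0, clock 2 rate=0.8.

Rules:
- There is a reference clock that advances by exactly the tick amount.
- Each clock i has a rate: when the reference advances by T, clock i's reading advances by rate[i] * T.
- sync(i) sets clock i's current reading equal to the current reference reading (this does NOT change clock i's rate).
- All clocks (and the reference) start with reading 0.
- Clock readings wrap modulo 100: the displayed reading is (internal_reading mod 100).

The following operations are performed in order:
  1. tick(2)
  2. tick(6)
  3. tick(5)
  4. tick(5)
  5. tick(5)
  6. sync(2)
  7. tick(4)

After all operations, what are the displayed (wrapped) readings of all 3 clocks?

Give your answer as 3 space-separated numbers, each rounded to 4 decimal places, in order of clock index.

After op 1 tick(2): ref=2.0000 raw=[4.0000 4.0000 1.6000]
After op 2 tick(6): ref=8.0000 raw=[16.0000 16.0000 6.4000]
After op 3 tick(5): ref=13.0000 raw=[26.0000 26.0000 10.4000]
After op 4 tick(5): ref=18.0000 raw=[36.0000 36.0000 14.4000]
After op 5 tick(5): ref=23.0000 raw=[46.0000 46.0000 18.4000]
After op 6 sync(2): ref=23.0000 raw=[46.0000 46.0000 23.0000]
After op 7 tick(4): ref=27.0000 raw=[54.0000 54.0000 26.2000]
Wrap final raw readings (mod 100): 54.0000 mod 100 = 54.0000; 54.0000 mod 100 = 54.0000; 26.2000 mod 100 = 26.2000

Answer: 54.0000 54.0000 26.2000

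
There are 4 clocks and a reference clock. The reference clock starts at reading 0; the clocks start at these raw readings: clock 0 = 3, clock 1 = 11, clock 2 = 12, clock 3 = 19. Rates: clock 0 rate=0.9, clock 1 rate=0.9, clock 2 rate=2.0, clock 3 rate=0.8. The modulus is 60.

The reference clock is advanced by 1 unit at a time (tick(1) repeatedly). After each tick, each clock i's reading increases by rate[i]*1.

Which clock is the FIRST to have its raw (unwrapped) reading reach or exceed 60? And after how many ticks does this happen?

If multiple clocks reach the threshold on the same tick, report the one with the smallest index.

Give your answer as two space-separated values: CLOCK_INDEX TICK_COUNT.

clock 0: start=3, rate=0.9, needs 60-3 = 57; ticks = ceil(57/0.9) = ceil(63.3333) = 64; reading at tick 64 = 3 + 0.9*64 = 60.6000
clock 1: start=11, rate=0.9, needs 60-11 = 49; ticks = ceil(49/0.9) = ceil(54.4444) = 55; reading at tick 55 = 11 + 0.9*55 = 60.5000
clock 2: start=12, rate=2.0, needs 60-12 = 48; ticks = ceil(48/2.0) = ceil(24.0000) = 24; reading at tick 24 = 12 + 2.0*24 = 60.0000
clock 3: start=19, rate=0.8, needs 60-19 = 41; ticks = ceil(41/0.8) = ceil(51.2500) = 52; reading at tick 52 = 19 + 0.8*52 = 60.6000
Minimum tick count = 24; winners = [2]; smallest index = 2

Answer: 2 24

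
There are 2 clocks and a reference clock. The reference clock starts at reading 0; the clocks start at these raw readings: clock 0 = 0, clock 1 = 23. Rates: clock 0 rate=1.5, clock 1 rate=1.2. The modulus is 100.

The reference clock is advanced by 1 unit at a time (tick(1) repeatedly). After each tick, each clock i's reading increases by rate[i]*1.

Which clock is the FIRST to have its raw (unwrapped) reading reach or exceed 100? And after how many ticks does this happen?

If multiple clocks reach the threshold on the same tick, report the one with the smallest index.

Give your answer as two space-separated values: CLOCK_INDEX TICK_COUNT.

Answer: 1 65

Derivation:
clock 0: start=0, rate=1.5, needs 100-0 = 100; ticks = ceil(100/1.5) = ceil(66.6667) = 67; reading at tick 67 = 0 + 1.5*67 = 100.5000
clock 1: start=23, rate=1.2, needs 100-23 = 77; ticks = ceil(77/1.2) = ceil(64.1667) = 65; reading at tick 65 = 23 + 1.2*65 = 101.0000
Minimum tick count = 65; winners = [1]; smallest index = 1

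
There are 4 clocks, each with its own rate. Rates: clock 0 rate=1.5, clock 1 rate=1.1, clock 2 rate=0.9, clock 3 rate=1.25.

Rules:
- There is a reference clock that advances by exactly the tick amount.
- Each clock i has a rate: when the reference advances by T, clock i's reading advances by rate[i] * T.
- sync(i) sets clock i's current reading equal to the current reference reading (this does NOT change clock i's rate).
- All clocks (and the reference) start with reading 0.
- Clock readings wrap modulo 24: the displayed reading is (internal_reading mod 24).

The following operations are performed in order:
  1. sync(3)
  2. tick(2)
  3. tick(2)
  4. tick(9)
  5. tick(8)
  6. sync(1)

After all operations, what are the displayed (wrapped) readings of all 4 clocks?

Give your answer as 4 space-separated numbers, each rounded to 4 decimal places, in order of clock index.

Answer: 7.5000 21.0000 18.9000 2.2500

Derivation:
After op 1 sync(3): ref=0.0000 raw=[0.0000 0.0000 0.0000 0.0000]
After op 2 tick(2): ref=2.0000 raw=[3.0000 2.2000 1.8000 2.5000]
After op 3 tick(2): ref=4.0000 raw=[6.0000 4.4000 3.6000 5.0000]
After op 4 tick(9): ref=13.0000 raw=[19.5000 14.3000 11.7000 16.2500]
After op 5 tick(8): ref=21.0000 raw=[31.5000 23.1000 18.9000 26.2500]
After op 6 sync(1): ref=21.0000 raw=[31.5000 21.0000 18.9000 26.2500]
Wrap final raw readings (mod 24): 31.5000 mod 24 = 7.5000; 21.0000 mod 24 = 21.0000; 18.9000 mod 24 = 18.9000; 26.2500 mod 24 = 2.2500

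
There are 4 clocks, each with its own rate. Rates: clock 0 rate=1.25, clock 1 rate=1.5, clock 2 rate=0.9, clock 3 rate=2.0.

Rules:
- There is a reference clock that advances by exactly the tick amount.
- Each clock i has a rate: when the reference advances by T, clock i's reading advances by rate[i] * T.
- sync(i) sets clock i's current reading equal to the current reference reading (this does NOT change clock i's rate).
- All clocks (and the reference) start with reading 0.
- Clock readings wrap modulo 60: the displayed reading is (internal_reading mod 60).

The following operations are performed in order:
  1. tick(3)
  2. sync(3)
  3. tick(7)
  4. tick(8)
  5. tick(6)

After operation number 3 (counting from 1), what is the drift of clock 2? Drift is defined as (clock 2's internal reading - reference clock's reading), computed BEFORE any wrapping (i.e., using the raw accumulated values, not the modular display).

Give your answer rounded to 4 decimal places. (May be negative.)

After op 1 tick(3): ref=3.0000 raw=[3.7500 4.5000 2.7000 6.0000]
After op 2 sync(3): ref=3.0000 raw=[3.7500 4.5000 2.7000 3.0000]
After op 3 tick(7): ref=10.0000 raw=[12.5000 15.0000 9.0000 17.0000]
Drift of clock 2 after op 3: 9.0000 - 10.0000 = -1.0000

Answer: -1.0000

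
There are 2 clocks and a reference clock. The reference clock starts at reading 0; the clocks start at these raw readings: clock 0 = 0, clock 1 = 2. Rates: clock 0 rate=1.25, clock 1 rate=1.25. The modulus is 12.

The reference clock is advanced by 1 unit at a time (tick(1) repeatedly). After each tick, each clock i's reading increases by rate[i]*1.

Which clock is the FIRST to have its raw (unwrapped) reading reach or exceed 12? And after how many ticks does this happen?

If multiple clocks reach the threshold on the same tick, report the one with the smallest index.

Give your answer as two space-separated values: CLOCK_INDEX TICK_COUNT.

clock 0: start=0, rate=1.25, needs 12-0 = 12; ticks = ceil(12/1.25) = ceil(9.6000) = 10; reading at tick 10 = 0 + 1.25*10 = 12.5000
clock 1: start=2, rate=1.25, needs 12-2 = 10; ticks = ceil(10/1.25) = ceil(8.0000) = 8; reading at tick 8 = 2 + 1.25*8 = 12.0000
Minimum tick count = 8; winners = [1]; smallest index = 1

Answer: 1 8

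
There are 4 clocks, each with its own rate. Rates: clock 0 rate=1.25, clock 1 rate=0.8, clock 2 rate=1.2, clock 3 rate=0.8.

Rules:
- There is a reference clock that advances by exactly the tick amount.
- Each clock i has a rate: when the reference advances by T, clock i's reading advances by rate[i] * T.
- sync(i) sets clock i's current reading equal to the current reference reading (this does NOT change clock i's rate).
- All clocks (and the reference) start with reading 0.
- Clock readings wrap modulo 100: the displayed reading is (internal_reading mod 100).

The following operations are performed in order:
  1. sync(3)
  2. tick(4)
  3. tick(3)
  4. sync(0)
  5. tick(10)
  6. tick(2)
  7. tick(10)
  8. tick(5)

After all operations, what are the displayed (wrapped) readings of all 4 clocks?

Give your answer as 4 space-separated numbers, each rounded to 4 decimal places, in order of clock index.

After op 1 sync(3): ref=0.0000 raw=[0.0000 0.0000 0.0000 0.0000]
After op 2 tick(4): ref=4.0000 raw=[5.0000 3.2000 4.8000 3.2000]
After op 3 tick(3): ref=7.0000 raw=[8.7500 5.6000 8.4000 5.6000]
After op 4 sync(0): ref=7.0000 raw=[7.0000 5.6000 8.4000 5.6000]
After op 5 tick(10): ref=17.0000 raw=[19.5000 13.6000 20.4000 13.6000]
After op 6 tick(2): ref=19.0000 raw=[22.0000 15.2000 22.8000 15.2000]
After op 7 tick(10): ref=29.0000 raw=[34.5000 23.2000 34.8000 23.2000]
After op 8 tick(5): ref=34.0000 raw=[40.7500 27.2000 40.8000 27.2000]
Wrap final raw readings (mod 100): 40.7500 mod 100 = 40.7500; 27.2000 mod 100 = 27.2000; 40.8000 mod 100 = 40.8000; 27.2000 mod 100 = 27.2000

Answer: 40.7500 27.2000 40.8000 27.2000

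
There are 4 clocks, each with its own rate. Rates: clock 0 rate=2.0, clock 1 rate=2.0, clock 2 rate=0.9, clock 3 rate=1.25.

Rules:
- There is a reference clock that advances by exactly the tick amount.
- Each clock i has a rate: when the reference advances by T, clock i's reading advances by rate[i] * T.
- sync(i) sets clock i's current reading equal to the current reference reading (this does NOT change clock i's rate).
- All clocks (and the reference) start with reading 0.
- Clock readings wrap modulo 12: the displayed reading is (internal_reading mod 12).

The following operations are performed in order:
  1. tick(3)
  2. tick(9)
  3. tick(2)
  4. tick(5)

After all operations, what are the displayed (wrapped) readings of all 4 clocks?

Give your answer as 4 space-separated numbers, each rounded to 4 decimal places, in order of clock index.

After op 1 tick(3): ref=3.0000 raw=[6.0000 6.0000 2.7000 3.7500]
After op 2 tick(9): ref=12.0000 raw=[24.0000 24.0000 10.8000 15.0000]
After op 3 tick(2): ref=14.0000 raw=[28.0000 28.0000 12.6000 17.5000]
After op 4 tick(5): ref=19.0000 raw=[38.0000 38.0000 17.1000 23.7500]
Wrap final raw readings (mod 12): 38.0000 mod 12 = 2.0000; 38.0000 mod 12 = 2.0000; 17.1000 mod 12 = 5.1000; 23.7500 mod 12 = 11.7500

Answer: 2.0000 2.0000 5.1000 11.7500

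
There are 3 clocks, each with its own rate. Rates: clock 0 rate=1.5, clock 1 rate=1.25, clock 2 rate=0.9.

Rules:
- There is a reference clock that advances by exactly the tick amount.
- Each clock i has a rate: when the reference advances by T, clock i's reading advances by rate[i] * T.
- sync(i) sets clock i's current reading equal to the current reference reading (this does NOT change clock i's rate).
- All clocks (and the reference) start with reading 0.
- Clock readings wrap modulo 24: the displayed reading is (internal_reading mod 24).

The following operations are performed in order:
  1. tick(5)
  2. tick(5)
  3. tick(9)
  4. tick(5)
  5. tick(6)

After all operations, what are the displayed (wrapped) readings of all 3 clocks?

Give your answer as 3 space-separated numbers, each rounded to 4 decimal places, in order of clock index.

Answer: 21.0000 13.5000 3.0000

Derivation:
After op 1 tick(5): ref=5.0000 raw=[7.5000 6.2500 4.5000]
After op 2 tick(5): ref=10.0000 raw=[15.0000 12.5000 9.0000]
After op 3 tick(9): ref=19.0000 raw=[28.5000 23.7500 17.1000]
After op 4 tick(5): ref=24.0000 raw=[36.0000 30.0000 21.6000]
After op 5 tick(6): ref=30.0000 raw=[45.0000 37.5000 27.0000]
Wrap final raw readings (mod 24): 45.0000 mod 24 = 21.0000; 37.5000 mod 24 = 13.5000; 27.0000 mod 24 = 3.0000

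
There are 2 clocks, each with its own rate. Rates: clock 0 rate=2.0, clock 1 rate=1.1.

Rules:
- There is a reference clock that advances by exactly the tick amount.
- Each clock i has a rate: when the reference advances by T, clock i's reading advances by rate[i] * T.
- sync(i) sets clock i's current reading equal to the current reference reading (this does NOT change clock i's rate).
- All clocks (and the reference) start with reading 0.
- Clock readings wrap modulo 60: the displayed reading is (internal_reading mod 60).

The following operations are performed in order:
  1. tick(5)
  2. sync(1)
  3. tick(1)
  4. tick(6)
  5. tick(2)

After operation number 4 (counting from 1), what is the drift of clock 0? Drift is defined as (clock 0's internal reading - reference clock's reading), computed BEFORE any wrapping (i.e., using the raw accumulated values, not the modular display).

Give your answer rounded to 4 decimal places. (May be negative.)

After op 1 tick(5): ref=5.0000 raw=[10.0000 5.5000]
After op 2 sync(1): ref=5.0000 raw=[10.0000 5.0000]
After op 3 tick(1): ref=6.0000 raw=[12.0000 6.1000]
After op 4 tick(6): ref=12.0000 raw=[24.0000 12.7000]
Drift of clock 0 after op 4: 24.0000 - 12.0000 = 12.0000

Answer: 12.0000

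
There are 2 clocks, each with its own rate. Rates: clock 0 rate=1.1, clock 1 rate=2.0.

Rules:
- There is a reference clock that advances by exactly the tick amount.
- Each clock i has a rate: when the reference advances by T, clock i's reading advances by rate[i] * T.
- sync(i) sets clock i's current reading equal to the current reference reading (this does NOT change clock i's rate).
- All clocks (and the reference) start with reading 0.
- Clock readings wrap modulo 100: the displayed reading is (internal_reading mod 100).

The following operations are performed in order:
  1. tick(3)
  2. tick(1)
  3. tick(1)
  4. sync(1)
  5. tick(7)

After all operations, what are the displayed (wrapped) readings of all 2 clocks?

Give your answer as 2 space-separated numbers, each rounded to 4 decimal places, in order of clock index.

After op 1 tick(3): ref=3.0000 raw=[3.3000 6.0000]
After op 2 tick(1): ref=4.0000 raw=[4.4000 8.0000]
After op 3 tick(1): ref=5.0000 raw=[5.5000 10.0000]
After op 4 sync(1): ref=5.0000 raw=[5.5000 5.0000]
After op 5 tick(7): ref=12.0000 raw=[13.2000 19.0000]
Wrap final raw readings (mod 100): 13.2000 mod 100 = 13.2000; 19.0000 mod 100 = 19.0000

Answer: 13.2000 19.0000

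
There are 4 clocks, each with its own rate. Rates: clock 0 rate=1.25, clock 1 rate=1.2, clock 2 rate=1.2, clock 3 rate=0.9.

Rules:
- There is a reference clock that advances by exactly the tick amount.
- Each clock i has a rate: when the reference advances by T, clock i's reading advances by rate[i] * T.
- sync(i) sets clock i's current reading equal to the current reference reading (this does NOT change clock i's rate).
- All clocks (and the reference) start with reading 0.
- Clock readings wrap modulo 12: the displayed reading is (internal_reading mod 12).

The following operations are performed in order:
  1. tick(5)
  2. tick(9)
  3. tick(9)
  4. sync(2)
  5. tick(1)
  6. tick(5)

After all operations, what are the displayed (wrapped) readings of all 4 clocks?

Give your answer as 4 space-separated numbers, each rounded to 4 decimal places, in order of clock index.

Answer: 0.2500 10.8000 6.2000 2.1000

Derivation:
After op 1 tick(5): ref=5.0000 raw=[6.2500 6.0000 6.0000 4.5000]
After op 2 tick(9): ref=14.0000 raw=[17.5000 16.8000 16.8000 12.6000]
After op 3 tick(9): ref=23.0000 raw=[28.7500 27.6000 27.6000 20.7000]
After op 4 sync(2): ref=23.0000 raw=[28.7500 27.6000 23.0000 20.7000]
After op 5 tick(1): ref=24.0000 raw=[30.0000 28.8000 24.2000 21.6000]
After op 6 tick(5): ref=29.0000 raw=[36.2500 34.8000 30.2000 26.1000]
Wrap final raw readings (mod 12): 36.2500 mod 12 = 0.2500; 34.8000 mod 12 = 10.8000; 30.2000 mod 12 = 6.2000; 26.1000 mod 12 = 2.1000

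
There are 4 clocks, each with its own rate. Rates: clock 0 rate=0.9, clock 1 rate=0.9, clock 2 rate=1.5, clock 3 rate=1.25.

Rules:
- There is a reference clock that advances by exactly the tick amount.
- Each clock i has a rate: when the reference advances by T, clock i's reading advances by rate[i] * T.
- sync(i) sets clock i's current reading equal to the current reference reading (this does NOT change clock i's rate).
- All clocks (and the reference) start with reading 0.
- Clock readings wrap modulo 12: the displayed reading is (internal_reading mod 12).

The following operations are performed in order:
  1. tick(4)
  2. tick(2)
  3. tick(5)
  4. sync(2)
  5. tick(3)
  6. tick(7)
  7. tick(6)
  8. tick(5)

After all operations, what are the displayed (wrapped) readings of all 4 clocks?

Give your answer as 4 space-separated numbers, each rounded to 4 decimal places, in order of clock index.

After op 1 tick(4): ref=4.0000 raw=[3.6000 3.6000 6.0000 5.0000]
After op 2 tick(2): ref=6.0000 raw=[5.4000 5.4000 9.0000 7.5000]
After op 3 tick(5): ref=11.0000 raw=[9.9000 9.9000 16.5000 13.7500]
After op 4 sync(2): ref=11.0000 raw=[9.9000 9.9000 11.0000 13.7500]
After op 5 tick(3): ref=14.0000 raw=[12.6000 12.6000 15.5000 17.5000]
After op 6 tick(7): ref=21.0000 raw=[18.9000 18.9000 26.0000 26.2500]
After op 7 tick(6): ref=27.0000 raw=[24.3000 24.3000 35.0000 33.7500]
After op 8 tick(5): ref=32.0000 raw=[28.8000 28.8000 42.5000 40.0000]
Wrap final raw readings (mod 12): 28.8000 mod 12 = 4.8000; 28.8000 mod 12 = 4.8000; 42.5000 mod 12 = 6.5000; 40.0000 mod 12 = 4.0000

Answer: 4.8000 4.8000 6.5000 4.0000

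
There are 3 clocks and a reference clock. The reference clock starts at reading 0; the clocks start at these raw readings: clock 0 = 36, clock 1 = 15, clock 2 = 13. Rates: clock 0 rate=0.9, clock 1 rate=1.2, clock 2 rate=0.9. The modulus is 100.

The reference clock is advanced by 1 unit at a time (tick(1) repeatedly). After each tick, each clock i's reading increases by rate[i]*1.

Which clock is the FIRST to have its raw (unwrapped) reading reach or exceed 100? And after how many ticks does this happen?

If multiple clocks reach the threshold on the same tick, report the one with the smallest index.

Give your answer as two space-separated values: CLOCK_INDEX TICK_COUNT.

clock 0: start=36, rate=0.9, needs 100-36 = 64; ticks = ceil(64/0.9) = ceil(71.1111) = 72; reading at tick 72 = 36 + 0.9*72 = 100.8000
clock 1: start=15, rate=1.2, needs 100-15 = 85; ticks = ceil(85/1.2) = ceil(70.8333) = 71; reading at tick 71 = 15 + 1.2*71 = 100.2000
clock 2: start=13, rate=0.9, needs 100-13 = 87; ticks = ceil(87/0.9) = ceil(96.6667) = 97; reading at tick 97 = 13 + 0.9*97 = 100.3000
Minimum tick count = 71; winners = [1]; smallest index = 1

Answer: 1 71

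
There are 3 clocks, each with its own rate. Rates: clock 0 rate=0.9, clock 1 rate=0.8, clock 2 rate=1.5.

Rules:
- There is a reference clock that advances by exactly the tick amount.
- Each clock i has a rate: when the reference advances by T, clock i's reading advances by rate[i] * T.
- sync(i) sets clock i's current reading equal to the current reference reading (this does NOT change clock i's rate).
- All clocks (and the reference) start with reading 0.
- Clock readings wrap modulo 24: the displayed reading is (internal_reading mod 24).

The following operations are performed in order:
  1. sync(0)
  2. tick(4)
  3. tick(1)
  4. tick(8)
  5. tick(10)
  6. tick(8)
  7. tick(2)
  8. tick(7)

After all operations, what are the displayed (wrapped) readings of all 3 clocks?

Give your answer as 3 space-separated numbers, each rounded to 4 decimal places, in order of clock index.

Answer: 12.0000 8.0000 12.0000

Derivation:
After op 1 sync(0): ref=0.0000 raw=[0.0000 0.0000 0.0000]
After op 2 tick(4): ref=4.0000 raw=[3.6000 3.2000 6.0000]
After op 3 tick(1): ref=5.0000 raw=[4.5000 4.0000 7.5000]
After op 4 tick(8): ref=13.0000 raw=[11.7000 10.4000 19.5000]
After op 5 tick(10): ref=23.0000 raw=[20.7000 18.4000 34.5000]
After op 6 tick(8): ref=31.0000 raw=[27.9000 24.8000 46.5000]
After op 7 tick(2): ref=33.0000 raw=[29.7000 26.4000 49.5000]
After op 8 tick(7): ref=40.0000 raw=[36.0000 32.0000 60.0000]
Wrap final raw readings (mod 24): 36.0000 mod 24 = 12.0000; 32.0000 mod 24 = 8.0000; 60.0000 mod 24 = 12.0000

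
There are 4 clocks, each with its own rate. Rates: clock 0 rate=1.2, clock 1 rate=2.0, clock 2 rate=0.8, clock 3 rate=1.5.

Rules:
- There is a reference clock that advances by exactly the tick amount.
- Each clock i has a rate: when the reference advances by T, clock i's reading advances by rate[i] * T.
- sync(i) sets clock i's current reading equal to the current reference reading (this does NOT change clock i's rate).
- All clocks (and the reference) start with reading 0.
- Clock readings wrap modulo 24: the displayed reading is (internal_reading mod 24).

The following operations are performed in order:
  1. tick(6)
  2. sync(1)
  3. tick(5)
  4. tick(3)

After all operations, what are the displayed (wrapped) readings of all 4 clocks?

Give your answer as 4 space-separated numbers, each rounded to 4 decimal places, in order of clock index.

Answer: 16.8000 22.0000 11.2000 21.0000

Derivation:
After op 1 tick(6): ref=6.0000 raw=[7.2000 12.0000 4.8000 9.0000]
After op 2 sync(1): ref=6.0000 raw=[7.2000 6.0000 4.8000 9.0000]
After op 3 tick(5): ref=11.0000 raw=[13.2000 16.0000 8.8000 16.5000]
After op 4 tick(3): ref=14.0000 raw=[16.8000 22.0000 11.2000 21.0000]
Wrap final raw readings (mod 24): 16.8000 mod 24 = 16.8000; 22.0000 mod 24 = 22.0000; 11.2000 mod 24 = 11.2000; 21.0000 mod 24 = 21.0000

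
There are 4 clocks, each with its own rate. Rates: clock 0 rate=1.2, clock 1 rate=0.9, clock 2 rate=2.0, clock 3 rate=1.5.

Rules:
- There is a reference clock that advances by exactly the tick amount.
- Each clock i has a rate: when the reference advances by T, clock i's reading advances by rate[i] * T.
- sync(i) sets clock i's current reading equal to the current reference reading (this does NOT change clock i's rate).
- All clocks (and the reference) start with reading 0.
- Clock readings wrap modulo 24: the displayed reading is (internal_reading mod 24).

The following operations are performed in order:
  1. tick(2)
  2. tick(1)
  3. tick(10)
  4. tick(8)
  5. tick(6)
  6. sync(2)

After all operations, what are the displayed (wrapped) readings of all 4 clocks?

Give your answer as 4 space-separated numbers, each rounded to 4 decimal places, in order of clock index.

Answer: 8.4000 0.3000 3.0000 16.5000

Derivation:
After op 1 tick(2): ref=2.0000 raw=[2.4000 1.8000 4.0000 3.0000]
After op 2 tick(1): ref=3.0000 raw=[3.6000 2.7000 6.0000 4.5000]
After op 3 tick(10): ref=13.0000 raw=[15.6000 11.7000 26.0000 19.5000]
After op 4 tick(8): ref=21.0000 raw=[25.2000 18.9000 42.0000 31.5000]
After op 5 tick(6): ref=27.0000 raw=[32.4000 24.3000 54.0000 40.5000]
After op 6 sync(2): ref=27.0000 raw=[32.4000 24.3000 27.0000 40.5000]
Wrap final raw readings (mod 24): 32.4000 mod 24 = 8.4000; 24.3000 mod 24 = 0.3000; 27.0000 mod 24 = 3.0000; 40.5000 mod 24 = 16.5000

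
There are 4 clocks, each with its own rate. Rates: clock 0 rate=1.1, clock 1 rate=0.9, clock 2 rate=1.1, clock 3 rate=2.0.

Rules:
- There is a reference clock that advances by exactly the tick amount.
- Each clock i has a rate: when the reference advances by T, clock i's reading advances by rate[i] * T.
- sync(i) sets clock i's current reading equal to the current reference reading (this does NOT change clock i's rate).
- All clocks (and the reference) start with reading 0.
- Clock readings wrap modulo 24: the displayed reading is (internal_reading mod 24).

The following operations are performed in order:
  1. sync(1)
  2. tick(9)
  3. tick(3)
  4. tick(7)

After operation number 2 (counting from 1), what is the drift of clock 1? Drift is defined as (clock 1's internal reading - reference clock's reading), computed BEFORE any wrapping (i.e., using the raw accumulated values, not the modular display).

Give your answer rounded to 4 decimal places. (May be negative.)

After op 1 sync(1): ref=0.0000 raw=[0.0000 0.0000 0.0000 0.0000]
After op 2 tick(9): ref=9.0000 raw=[9.9000 8.1000 9.9000 18.0000]
Drift of clock 1 after op 2: 8.1000 - 9.0000 = -0.9000

Answer: -0.9000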